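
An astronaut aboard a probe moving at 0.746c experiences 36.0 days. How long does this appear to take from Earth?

Proper time Δt₀ = 36.0 days
γ = 1/√(1 - 0.746²) = 1.5016
Δt = γΔt₀ = 1.5016 × 36.0 = 54.06 days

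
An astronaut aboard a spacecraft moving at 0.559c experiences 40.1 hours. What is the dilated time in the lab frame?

Proper time Δt₀ = 40.1 hours
γ = 1/√(1 - 0.559²) = 1.206
Δt = γΔt₀ = 1.206 × 40.1 = 48.36 hours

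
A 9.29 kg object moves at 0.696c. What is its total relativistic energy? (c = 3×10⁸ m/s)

γ = 1/√(1 - 0.696²) = 1.3927
mc² = 9.29 × (3×10⁸)² = 8.361×10¹⁷ J
E = γmc² = 1.3927 × 8.361×10¹⁷ = 1.164×10¹⁸ J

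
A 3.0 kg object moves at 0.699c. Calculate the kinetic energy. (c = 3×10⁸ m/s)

γ = 1/√(1 - 0.699²) = 1.3984
γ - 1 = 0.3984
KE = (γ-1)mc² = 0.3984 × 3.0 × (3×10⁸)² = 1.076×10¹⁷ J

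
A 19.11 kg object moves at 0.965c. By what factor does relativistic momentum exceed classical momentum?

p_rel = γmv, p_class = mv
Ratio = γ = 1/√(1 - 0.965²) = 3.813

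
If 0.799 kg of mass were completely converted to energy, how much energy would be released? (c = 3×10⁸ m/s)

Using E = mc²:
c² = (3×10⁸)² = 9×10¹⁶ m²/s²
E = 0.799 × 9×10¹⁶ = 7.191×10¹⁶ J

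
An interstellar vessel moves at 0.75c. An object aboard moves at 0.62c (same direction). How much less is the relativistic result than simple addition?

Classical: u' + v = 0.62 + 0.75 = 1.37c
Relativistic: u = (0.62 + 0.75)/(1 + 0.465) = 1.37/1.465 = 0.9352c
Difference: 1.37 - 0.9352 = 0.4348c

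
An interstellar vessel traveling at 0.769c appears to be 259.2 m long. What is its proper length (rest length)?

Contracted length L = 259.2 m
γ = 1/√(1 - 0.769²) = 1.5643
L₀ = γL = 1.5643 × 259.2 = 405.5 m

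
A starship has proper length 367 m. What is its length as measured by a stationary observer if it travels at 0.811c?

Proper length L₀ = 367 m
γ = 1/√(1 - 0.811²) = 1.709
L = L₀/γ = 367/1.709 = 214.7 m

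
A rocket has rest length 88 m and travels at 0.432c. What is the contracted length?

Proper length L₀ = 88 m
γ = 1/√(1 - 0.432²) = 1.108803
L = L₀/γ = 88/1.108803 = 79.36 m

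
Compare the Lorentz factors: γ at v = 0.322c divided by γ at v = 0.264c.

γ₁ = 1/√(1 - 0.322²) = 1.0563
γ₂ = 1/√(1 - 0.264²) = 1.0368
γ₁/γ₂ = 1.0563/1.0368 = 1.019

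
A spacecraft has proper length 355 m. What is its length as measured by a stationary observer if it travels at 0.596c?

Proper length L₀ = 355 m
γ = 1/√(1 - 0.596²) = 1.245
L = L₀/γ = 355/1.245 = 285.1 m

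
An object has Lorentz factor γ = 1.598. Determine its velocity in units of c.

From γ = 1/√(1 - v²/c²):
1/γ² = 1/1.598² = 0.3916
v²/c² = 1 - 0.3916 = 0.6084
v/c = √(0.6084) = 0.7800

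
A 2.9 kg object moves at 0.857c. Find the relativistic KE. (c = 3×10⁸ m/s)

γ = 1/√(1 - 0.857²) = 1.9406
γ - 1 = 0.9406
KE = (γ-1)mc² = 0.9406 × 2.9 × (3×10⁸)² = 2.455×10¹⁷ J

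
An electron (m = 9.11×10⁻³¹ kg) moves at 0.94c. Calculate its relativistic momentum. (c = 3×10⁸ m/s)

γ = 1/√(1 - 0.94²) = 2.931
v = 0.94 × 3×10⁸ = 2.820×10⁸ m/s
p = γmv = 2.931 × 9.11×10⁻³¹ × 2.820×10⁸ = 7.530×10⁻²² kg·m/s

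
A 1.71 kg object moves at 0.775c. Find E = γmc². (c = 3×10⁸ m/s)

γ = 1/√(1 - 0.775²) = 1.582
mc² = 1.71 × (3×10⁸)² = 1.539×10¹⁷ J
E = γmc² = 1.582 × 1.539×10¹⁷ = 2.435×10¹⁷ J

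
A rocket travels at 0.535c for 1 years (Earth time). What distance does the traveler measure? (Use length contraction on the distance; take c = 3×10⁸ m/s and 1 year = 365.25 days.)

Earth distance: d = v × t = 0.535c × 1 yr = 5.0650×10¹⁵ m
γ = 1.1836
d' = d/γ = 5.0650×10¹⁵/1.1836 = 4.279×10¹⁵ m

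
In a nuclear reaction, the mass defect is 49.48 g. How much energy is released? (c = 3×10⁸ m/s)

Convert mass defect: Δm = 49.48 g = 0.04948 kg
E = Δm·c² = 0.04948 × (3×10⁸)²
= 0.04948 × 9×10¹⁶ = 4.453×10¹⁵ J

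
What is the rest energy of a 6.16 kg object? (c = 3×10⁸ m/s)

c² = (3×10⁸)² = 9.000×10¹⁶ m²/s²
E₀ = mc² = 6.16 × 9.000×10¹⁶ = 5.544×10¹⁷ J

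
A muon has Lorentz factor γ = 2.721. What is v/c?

From γ = 1/√(1 - v²/c²):
1/γ² = 1/2.721² = 0.1351
v²/c² = 1 - 0.1351 = 0.8649
v/c = √(0.8649) = 0.9300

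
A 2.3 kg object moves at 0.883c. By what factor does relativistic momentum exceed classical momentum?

p_rel = γmv, p_class = mv
Ratio = γ = 1/√(1 - 0.883²) = 2.131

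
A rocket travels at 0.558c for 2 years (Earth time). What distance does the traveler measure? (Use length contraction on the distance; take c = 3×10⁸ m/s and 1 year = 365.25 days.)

Earth distance: d = v × t = 0.558c × 2 yr = 1.05655×10¹⁶ m
γ = 1.20505
d' = d/γ = 1.05655×10¹⁶/1.20505 = 8.768×10¹⁵ m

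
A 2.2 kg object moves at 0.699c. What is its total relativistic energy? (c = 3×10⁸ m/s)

γ = 1/√(1 - 0.699²) = 1.3984
mc² = 2.2 × (3×10⁸)² = 1.980×10¹⁷ J
E = γmc² = 1.3984 × 1.980×10¹⁷ = 2.769×10¹⁷ J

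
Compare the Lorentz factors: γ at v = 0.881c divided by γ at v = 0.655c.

γ₁ = 1/√(1 - 0.881²) = 2.1136
γ₂ = 1/√(1 - 0.655²) = 1.3234
γ₁/γ₂ = 2.1136/1.3234 = 1.597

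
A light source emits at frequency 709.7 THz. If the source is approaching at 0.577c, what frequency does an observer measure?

β = v/c = 0.577
(1+β)/(1-β) = 1.577/0.423 = 3.728
Doppler factor = √(3.728) = 1.931
f_obs = 709.7 × 1.931 = 1370 THz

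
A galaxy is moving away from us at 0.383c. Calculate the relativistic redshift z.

β = 0.383
(1+β)/(1-β) = 1.383/0.617 = 2.2415
√(2.2415) = 1.4972
z = 1.4972 - 1 = 0.4972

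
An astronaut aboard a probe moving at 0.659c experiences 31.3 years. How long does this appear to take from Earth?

Proper time Δt₀ = 31.3 years
γ = 1/√(1 - 0.659²) = 1.3295
Δt = γΔt₀ = 1.3295 × 31.3 = 41.61 years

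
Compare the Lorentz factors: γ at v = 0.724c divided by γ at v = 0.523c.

γ₁ = 1/√(1 - 0.724²) = 1.450
γ₂ = 1/√(1 - 0.523²) = 1.173
γ₁/γ₂ = 1.450/1.173 = 1.236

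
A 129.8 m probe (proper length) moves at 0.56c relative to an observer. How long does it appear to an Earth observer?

Proper length L₀ = 129.8 m
γ = 1/√(1 - 0.56²) = 1.207
L = L₀/γ = 129.8/1.207 = 107.5 m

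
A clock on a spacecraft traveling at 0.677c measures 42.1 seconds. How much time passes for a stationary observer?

Proper time Δt₀ = 42.1 seconds
γ = 1/√(1 - 0.677²) = 1.3587
Δt = γΔt₀ = 1.3587 × 42.1 = 57.20 seconds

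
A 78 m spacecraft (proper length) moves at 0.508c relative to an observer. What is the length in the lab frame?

Proper length L₀ = 78 m
γ = 1/√(1 - 0.508²) = 1.16096
L = L₀/γ = 78/1.16096 = 67.19 m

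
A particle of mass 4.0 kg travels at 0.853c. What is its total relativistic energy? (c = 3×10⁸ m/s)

γ = 1/√(1 - 0.853²) = 1.916
mc² = 4.0 × (3×10⁸)² = 3.600×10¹⁷ J
E = γmc² = 1.916 × 3.600×10¹⁷ = 6.898×10¹⁷ J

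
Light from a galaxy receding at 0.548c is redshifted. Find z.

β = 0.548
(1+β)/(1-β) = 1.548/0.452 = 3.4248
√(3.4248) = 1.8506
z = 1.8506 - 1 = 0.8506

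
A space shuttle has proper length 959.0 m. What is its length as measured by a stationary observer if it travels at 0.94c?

Proper length L₀ = 959.0 m
γ = 1/√(1 - 0.94²) = 2.931
L = L₀/γ = 959.0/2.931 = 327.2 m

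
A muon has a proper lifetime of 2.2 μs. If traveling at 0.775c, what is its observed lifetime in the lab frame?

Proper lifetime τ₀ = 2.2 μs
γ = 1/√(1 - 0.775²) = 1.5824
τ = γτ₀ = 1.5824 × 2.2 μs = 3.481 μs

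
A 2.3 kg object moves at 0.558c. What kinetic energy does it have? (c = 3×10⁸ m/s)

γ = 1/√(1 - 0.558²) = 1.20505
γ - 1 = 0.20505
KE = (γ-1)mc² = 0.20505 × 2.3 × (3×10⁸)² = 4.245×10¹⁶ J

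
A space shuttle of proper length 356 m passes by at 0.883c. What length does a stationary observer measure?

Proper length L₀ = 356 m
γ = 1/√(1 - 0.883²) = 2.131
L = L₀/γ = 356/2.131 = 167.1 m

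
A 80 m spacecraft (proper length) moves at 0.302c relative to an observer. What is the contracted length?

Proper length L₀ = 80 m
γ = 1/√(1 - 0.302²) = 1.049
L = L₀/γ = 80/1.049 = 76.26 m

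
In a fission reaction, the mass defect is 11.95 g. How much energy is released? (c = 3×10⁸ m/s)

Convert mass defect: Δm = 11.95 g = 0.01195 kg
E = Δm·c² = 0.01195 × (3×10⁸)²
= 0.01195 × 9×10¹⁶ = 1.076×10¹⁵ J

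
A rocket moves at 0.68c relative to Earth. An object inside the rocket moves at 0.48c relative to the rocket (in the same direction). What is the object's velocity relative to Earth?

u = (u' + v)/(1 + u'v/c²)
Numerator: 0.48 + 0.68 = 1.16
Denominator: 1 + 0.3264 = 1.3264
u = 1.16/1.3264 = 0.8745c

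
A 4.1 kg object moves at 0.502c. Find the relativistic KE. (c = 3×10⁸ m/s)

γ = 1/√(1 - 0.502²) = 1.156246
γ - 1 = 0.156246
KE = (γ-1)mc² = 0.156246 × 4.1 × (3×10⁸)² = 5.765×10¹⁶ J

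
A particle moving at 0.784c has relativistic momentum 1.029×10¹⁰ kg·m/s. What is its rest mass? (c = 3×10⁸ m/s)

γ = 1/√(1 - 0.784²) = 1.611
v = 0.784 × 3×10⁸ = 2.352×10⁸ m/s
m = p/(γv) = 1.029×10¹⁰/(1.611 × 2.352×10⁸) = 27.16 kg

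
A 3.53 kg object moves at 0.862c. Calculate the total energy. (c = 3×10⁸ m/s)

γ = 1/√(1 - 0.862²) = 1.9727
mc² = 3.53 × (3×10⁸)² = 3.177×10¹⁷ J
E = γmc² = 1.9727 × 3.177×10¹⁷ = 6.267×10¹⁷ J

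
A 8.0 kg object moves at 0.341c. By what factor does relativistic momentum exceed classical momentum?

p_rel = γmv, p_class = mv
Ratio = γ = 1/√(1 - 0.341²) = 1.064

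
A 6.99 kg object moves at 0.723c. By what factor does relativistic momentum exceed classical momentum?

p_rel = γmv, p_class = mv
Ratio = γ = 1/√(1 - 0.723²) = 1.447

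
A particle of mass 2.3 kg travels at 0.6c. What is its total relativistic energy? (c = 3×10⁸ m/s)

γ = 1/√(1 - 0.6²) = 1.250
mc² = 2.3 × (3×10⁸)² = 2.070×10¹⁷ J
E = γmc² = 1.250 × 2.070×10¹⁷ = 2.588×10¹⁷ J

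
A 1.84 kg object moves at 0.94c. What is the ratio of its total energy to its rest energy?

E = γmc², E₀ = mc²
E/E₀ = γ = 1/√(1 - 0.94²) = 2.931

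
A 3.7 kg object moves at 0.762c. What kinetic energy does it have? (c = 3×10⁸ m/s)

γ = 1/√(1 - 0.762²) = 1.5442
γ - 1 = 0.5442
KE = (γ-1)mc² = 0.5442 × 3.7 × (3×10⁸)² = 1.812×10¹⁷ J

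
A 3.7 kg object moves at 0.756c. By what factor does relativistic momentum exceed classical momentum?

p_rel = γmv, p_class = mv
Ratio = γ = 1/√(1 - 0.756²) = 1.528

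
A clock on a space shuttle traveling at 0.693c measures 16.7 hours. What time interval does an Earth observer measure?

Proper time Δt₀ = 16.7 hours
γ = 1/√(1 - 0.693²) = 1.387
Δt = γΔt₀ = 1.387 × 16.7 = 23.16 hours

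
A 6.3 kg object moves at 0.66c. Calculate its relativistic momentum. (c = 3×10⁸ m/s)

γ = 1/√(1 - 0.66²) = 1.331
v = 0.66 × 3×10⁸ = 1.980×10⁸ m/s
p = γmv = 1.331 × 6.3 × 1.980×10⁸ = 1.660×10⁹ kg·m/s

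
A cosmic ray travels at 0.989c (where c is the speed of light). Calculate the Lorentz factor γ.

v/c = 0.989, so (v/c)² = 0.978121
1 - (v/c)² = 0.021879
γ = 1/√(0.021879) = 6.761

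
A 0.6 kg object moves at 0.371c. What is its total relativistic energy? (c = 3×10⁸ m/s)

γ = 1/√(1 - 0.371²) = 1.0769
mc² = 0.6 × (3×10⁸)² = 5.400×10¹⁶ J
E = γmc² = 1.0769 × 5.400×10¹⁶ = 5.815×10¹⁶ J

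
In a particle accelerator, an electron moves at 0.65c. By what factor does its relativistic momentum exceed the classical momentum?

p_rel = γmv, p_class = mv
Ratio = γ = 1/√(1 - 0.65²)
= 1/√(0.5775) = 1.316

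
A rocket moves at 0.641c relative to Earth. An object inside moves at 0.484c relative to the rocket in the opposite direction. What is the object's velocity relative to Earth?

Object's velocity in rocket frame is u' = -0.484c
u = (u' + v)/(1 + u'v/c²) = (v - 0.484)/(1 - 0.484·v/c²)
Numerator: 0.641 - 0.484 = 0.157
Denominator: 1 - 0.310244 = 0.689756
u = 0.157/0.689756 = 0.2276c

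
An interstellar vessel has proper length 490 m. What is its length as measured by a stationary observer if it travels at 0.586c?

Proper length L₀ = 490 m
γ = 1/√(1 - 0.586²) = 1.234
L = L₀/γ = 490/1.234 = 397.1 m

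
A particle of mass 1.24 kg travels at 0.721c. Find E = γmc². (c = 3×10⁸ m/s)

γ = 1/√(1 - 0.721²) = 1.44314
mc² = 1.24 × (3×10⁸)² = 1.116×10¹⁷ J
E = γmc² = 1.44314 × 1.116×10¹⁷ = 1.611×10¹⁷ J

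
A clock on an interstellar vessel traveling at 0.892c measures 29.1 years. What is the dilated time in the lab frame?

Proper time Δt₀ = 29.1 years
γ = 1/√(1 - 0.892²) = 2.2122
Δt = γΔt₀ = 2.2122 × 29.1 = 64.38 years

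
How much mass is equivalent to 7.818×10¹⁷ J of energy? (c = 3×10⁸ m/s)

From E = mc², we get m = E/c²
c² = (3×10⁸)² = 9×10¹⁶ m²/s²
m = 7.818×10¹⁷ / 9×10¹⁶ = 8.687 kg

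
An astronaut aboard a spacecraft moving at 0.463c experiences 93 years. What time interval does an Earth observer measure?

Proper time Δt₀ = 93 years
γ = 1/√(1 - 0.463²) = 1.128
Δt = γΔt₀ = 1.128 × 93 = 104.9 years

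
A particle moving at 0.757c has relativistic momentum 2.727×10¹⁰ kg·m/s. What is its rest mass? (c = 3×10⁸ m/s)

γ = 1/√(1 - 0.757²) = 1.5304
v = 0.757 × 3×10⁸ = 2.271×10⁸ m/s
m = p/(γv) = 2.727×10¹⁰/(1.5304 × 2.271×10⁸) = 78.46 kg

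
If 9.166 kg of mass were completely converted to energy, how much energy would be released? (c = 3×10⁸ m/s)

Using E = mc²:
c² = (3×10⁸)² = 9×10¹⁶ m²/s²
E = 9.166 × 9×10¹⁶ = 8.249×10¹⁷ J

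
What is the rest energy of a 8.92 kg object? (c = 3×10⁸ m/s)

c² = (3×10⁸)² = 9.000×10¹⁶ m²/s²
E₀ = mc² = 8.92 × 9.000×10¹⁶ = 8.028×10¹⁷ J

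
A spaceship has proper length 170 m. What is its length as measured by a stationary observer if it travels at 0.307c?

Proper length L₀ = 170 m
γ = 1/√(1 - 0.307²) = 1.051
L = L₀/γ = 170/1.051 = 161.8 m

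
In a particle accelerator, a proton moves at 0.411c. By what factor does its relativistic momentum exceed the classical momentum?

p_rel = γmv, p_class = mv
Ratio = γ = 1/√(1 - 0.411²)
= 1/√(0.831079) = 1.097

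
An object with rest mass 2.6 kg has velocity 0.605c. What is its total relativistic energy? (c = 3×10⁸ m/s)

γ = 1/√(1 - 0.605²) = 1.256
mc² = 2.6 × (3×10⁸)² = 2.340×10¹⁷ J
E = γmc² = 1.256 × 2.340×10¹⁷ = 2.939×10¹⁷ J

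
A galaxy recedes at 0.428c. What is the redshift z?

β = 0.428
(1+β)/(1-β) = 1.428/0.572 = 2.497
√(2.497) = 1.580
z = 1.580 - 1 = 0.5800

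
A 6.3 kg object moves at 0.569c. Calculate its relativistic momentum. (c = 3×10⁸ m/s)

γ = 1/√(1 - 0.569²) = 1.216
v = 0.569 × 3×10⁸ = 1.707×10⁸ m/s
p = γmv = 1.216 × 6.3 × 1.707×10⁸ = 1.308×10⁹ kg·m/s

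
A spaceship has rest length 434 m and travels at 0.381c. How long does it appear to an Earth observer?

Proper length L₀ = 434 m
γ = 1/√(1 - 0.381²) = 1.0816
L = L₀/γ = 434/1.0816 = 401.3 m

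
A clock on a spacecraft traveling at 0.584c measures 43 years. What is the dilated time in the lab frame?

Proper time Δt₀ = 43 years
γ = 1/√(1 - 0.584²) = 1.2319
Δt = γΔt₀ = 1.2319 × 43 = 52.97 years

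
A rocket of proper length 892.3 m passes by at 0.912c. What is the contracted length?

Proper length L₀ = 892.3 m
γ = 1/√(1 - 0.912²) = 2.438
L = L₀/γ = 892.3/2.438 = 366.0 m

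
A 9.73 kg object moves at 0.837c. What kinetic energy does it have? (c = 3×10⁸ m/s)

γ = 1/√(1 - 0.837²) = 1.8275
γ - 1 = 0.8275
KE = (γ-1)mc² = 0.8275 × 9.73 × (3×10⁸)² = 7.246×10¹⁷ J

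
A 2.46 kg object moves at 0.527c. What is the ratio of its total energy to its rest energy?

E = γmc², E₀ = mc²
E/E₀ = γ = 1/√(1 - 0.527²) = 1.177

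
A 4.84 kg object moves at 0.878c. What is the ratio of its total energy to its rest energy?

E = γmc², E₀ = mc²
E/E₀ = γ = 1/√(1 - 0.878²) = 2.089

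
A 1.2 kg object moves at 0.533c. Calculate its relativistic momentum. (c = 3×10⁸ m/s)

γ = 1/√(1 - 0.533²) = 1.182
v = 0.533 × 3×10⁸ = 1.599×10⁸ m/s
p = γmv = 1.182 × 1.2 × 1.599×10⁸ = 2.268×10⁸ kg·m/s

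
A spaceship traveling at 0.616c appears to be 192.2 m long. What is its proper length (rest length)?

Contracted length L = 192.2 m
γ = 1/√(1 - 0.616²) = 1.2694
L₀ = γL = 1.2694 × 192.2 = 244.0 m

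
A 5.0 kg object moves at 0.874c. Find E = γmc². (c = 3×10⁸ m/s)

γ = 1/√(1 - 0.874²) = 2.058
mc² = 5.0 × (3×10⁸)² = 4.500×10¹⁷ J
E = γmc² = 2.058 × 4.500×10¹⁷ = 9.261×10¹⁷ J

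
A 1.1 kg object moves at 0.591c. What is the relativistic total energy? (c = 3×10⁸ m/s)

γ = 1/√(1 - 0.591²) = 1.2397
mc² = 1.1 × (3×10⁸)² = 9.900×10¹⁶ J
E = γmc² = 1.2397 × 9.900×10¹⁶ = 1.227×10¹⁷ J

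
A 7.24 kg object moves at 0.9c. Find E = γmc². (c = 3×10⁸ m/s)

γ = 1/√(1 - 0.9²) = 2.294
mc² = 7.24 × (3×10⁸)² = 6.516×10¹⁷ J
E = γmc² = 2.294 × 6.516×10¹⁷ = 1.495×10¹⁸ J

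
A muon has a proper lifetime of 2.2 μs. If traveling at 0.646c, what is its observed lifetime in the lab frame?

Proper lifetime τ₀ = 2.2 μs
γ = 1/√(1 - 0.646²) = 1.310
τ = γτ₀ = 1.310 × 2.2 μs = 2.882 μs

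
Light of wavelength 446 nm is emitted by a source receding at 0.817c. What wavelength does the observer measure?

β = 0.817
Wavelength Doppler factor = √(1.817/0.183) = √(9.929) = 3.151
λ_obs = 446 × 3.151 = 1405 nm (redshift)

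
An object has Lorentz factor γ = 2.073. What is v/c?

From γ = 1/√(1 - v²/c²):
1/γ² = 1/2.073² = 0.2327
v²/c² = 1 - 0.2327 = 0.7673
v/c = √(0.7673) = 0.8760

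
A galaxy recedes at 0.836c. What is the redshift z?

β = 0.836
(1+β)/(1-β) = 1.836/0.164 = 11.195
√(11.195) = 3.346
z = 3.346 - 1 = 2.346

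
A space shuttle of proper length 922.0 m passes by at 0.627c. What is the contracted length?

Proper length L₀ = 922.0 m
γ = 1/√(1 - 0.627²) = 1.28367
L = L₀/γ = 922.0/1.28367 = 718.3 m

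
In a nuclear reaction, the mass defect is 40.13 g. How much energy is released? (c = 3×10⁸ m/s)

Convert mass defect: Δm = 40.13 g = 0.04013 kg
E = Δm·c² = 0.04013 × (3×10⁸)²
= 0.04013 × 9×10¹⁶ = 3.612×10¹⁵ J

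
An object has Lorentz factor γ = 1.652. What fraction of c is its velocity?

From γ = 1/√(1 - v²/c²):
1/γ² = 1/1.652² = 0.3664
v²/c² = 1 - 0.3664 = 0.6336
v/c = √(0.6336) = 0.7960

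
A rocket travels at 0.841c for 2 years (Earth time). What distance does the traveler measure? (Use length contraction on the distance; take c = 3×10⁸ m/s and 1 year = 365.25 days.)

Earth distance: d = v × t = 0.841c × 2 yr = 1.592×10¹⁶ m
γ = 1.848
d' = d/γ = 1.592×10¹⁶/1.848 = 8.615×10¹⁵ m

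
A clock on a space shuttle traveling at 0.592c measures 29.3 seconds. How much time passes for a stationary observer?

Proper time Δt₀ = 29.3 seconds
γ = 1/√(1 - 0.592²) = 1.241
Δt = γΔt₀ = 1.241 × 29.3 = 36.36 seconds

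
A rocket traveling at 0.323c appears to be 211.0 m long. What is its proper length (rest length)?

Contracted length L = 211.0 m
γ = 1/√(1 - 0.323²) = 1.057
L₀ = γL = 1.057 × 211.0 = 223.0 m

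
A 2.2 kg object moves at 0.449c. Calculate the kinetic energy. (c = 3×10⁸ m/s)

γ = 1/√(1 - 0.449²) = 1.11915
γ - 1 = 0.11915
KE = (γ-1)mc² = 0.11915 × 2.2 × (3×10⁸)² = 2.359×10¹⁶ J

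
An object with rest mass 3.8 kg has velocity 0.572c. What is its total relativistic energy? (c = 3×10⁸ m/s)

γ = 1/√(1 - 0.572²) = 1.219
mc² = 3.8 × (3×10⁸)² = 3.420×10¹⁷ J
E = γmc² = 1.219 × 3.420×10¹⁷ = 4.169×10¹⁷ J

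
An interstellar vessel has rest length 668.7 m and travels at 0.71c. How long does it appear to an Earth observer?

Proper length L₀ = 668.7 m
γ = 1/√(1 - 0.71²) = 1.420
L = L₀/γ = 668.7/1.420 = 470.9 m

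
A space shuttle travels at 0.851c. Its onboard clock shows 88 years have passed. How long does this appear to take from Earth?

Proper time Δt₀ = 88 years
γ = 1/√(1 - 0.851²) = 1.904
Δt = γΔt₀ = 1.904 × 88 = 167.6 years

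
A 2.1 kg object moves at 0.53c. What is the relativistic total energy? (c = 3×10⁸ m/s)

γ = 1/√(1 - 0.53²) = 1.1792
mc² = 2.1 × (3×10⁸)² = 1.890×10¹⁷ J
E = γmc² = 1.1792 × 1.890×10¹⁷ = 2.229×10¹⁷ J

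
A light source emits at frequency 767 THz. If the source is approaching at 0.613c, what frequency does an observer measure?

β = v/c = 0.613
(1+β)/(1-β) = 1.613/0.387 = 4.168
Doppler factor = √(4.168) = 2.042
f_obs = 767 × 2.042 = 1566 THz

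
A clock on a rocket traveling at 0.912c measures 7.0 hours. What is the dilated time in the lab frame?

Proper time Δt₀ = 7.0 hours
γ = 1/√(1 - 0.912²) = 2.438
Δt = γΔt₀ = 2.438 × 7.0 = 17.07 hours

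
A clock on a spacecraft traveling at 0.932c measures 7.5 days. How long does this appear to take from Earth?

Proper time Δt₀ = 7.5 days
γ = 1/√(1 - 0.932²) = 2.759
Δt = γΔt₀ = 2.759 × 7.5 = 20.69 days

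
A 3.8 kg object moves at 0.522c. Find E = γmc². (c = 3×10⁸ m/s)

γ = 1/√(1 - 0.522²) = 1.1724
mc² = 3.8 × (3×10⁸)² = 3.420×10¹⁷ J
E = γmc² = 1.1724 × 3.420×10¹⁷ = 4.010×10¹⁷ J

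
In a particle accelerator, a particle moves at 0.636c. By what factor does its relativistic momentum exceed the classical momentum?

p_rel = γmv, p_class = mv
Ratio = γ = 1/√(1 - 0.636²)
= 1/√(0.595504) = 1.296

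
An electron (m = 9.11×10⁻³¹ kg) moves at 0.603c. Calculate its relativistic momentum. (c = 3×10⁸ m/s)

γ = 1/√(1 - 0.603²) = 1.2535
v = 0.603 × 3×10⁸ = 1.809×10⁸ m/s
p = γmv = 1.2535 × 9.11×10⁻³¹ × 1.809×10⁸ = 2.066×10⁻²² kg·m/s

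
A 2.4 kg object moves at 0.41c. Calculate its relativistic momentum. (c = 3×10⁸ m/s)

γ = 1/√(1 - 0.41²) = 1.0964
v = 0.41 × 3×10⁸ = 1.230×10⁸ m/s
p = γmv = 1.0964 × 2.4 × 1.230×10⁸ = 3.237×10⁸ kg·m/s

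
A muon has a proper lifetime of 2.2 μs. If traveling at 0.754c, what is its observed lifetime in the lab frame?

Proper lifetime τ₀ = 2.2 μs
γ = 1/√(1 - 0.754²) = 1.5224
τ = γτ₀ = 1.5224 × 2.2 μs = 3.349 μs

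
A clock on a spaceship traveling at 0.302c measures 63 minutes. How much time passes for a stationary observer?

Proper time Δt₀ = 63 minutes
γ = 1/√(1 - 0.302²) = 1.049
Δt = γΔt₀ = 1.049 × 63 = 66.09 minutes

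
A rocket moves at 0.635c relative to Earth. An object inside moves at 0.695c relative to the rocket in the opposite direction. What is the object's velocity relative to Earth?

Object's velocity in rocket frame is u' = -0.695c
u = (u' + v)/(1 + u'v/c²) = (v - 0.695)/(1 - 0.695·v/c²)
Numerator: 0.635 - 0.695 = -0.06
Denominator: 1 - 0.441325 = 0.558675
u = -0.06/0.558675 = -0.1074c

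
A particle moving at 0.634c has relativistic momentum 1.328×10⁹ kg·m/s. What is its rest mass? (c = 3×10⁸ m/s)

γ = 1/√(1 - 0.634²) = 1.293
v = 0.634 × 3×10⁸ = 1.902×10⁸ m/s
m = p/(γv) = 1.328×10⁹/(1.293 × 1.902×10⁸) = 5.400 kg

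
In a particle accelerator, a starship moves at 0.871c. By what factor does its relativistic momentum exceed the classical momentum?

p_rel = γmv, p_class = mv
Ratio = γ = 1/√(1 - 0.871²)
= 1/√(0.241359) = 2.035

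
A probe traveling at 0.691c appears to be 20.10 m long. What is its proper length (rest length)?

Contracted length L = 20.10 m
γ = 1/√(1 - 0.691²) = 1.3834
L₀ = γL = 1.3834 × 20.10 = 27.81 m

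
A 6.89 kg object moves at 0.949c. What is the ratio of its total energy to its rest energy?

E = γmc², E₀ = mc²
E/E₀ = γ = 1/√(1 - 0.949²) = 3.172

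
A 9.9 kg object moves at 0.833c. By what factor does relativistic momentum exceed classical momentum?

p_rel = γmv, p_class = mv
Ratio = γ = 1/√(1 - 0.833²) = 1.807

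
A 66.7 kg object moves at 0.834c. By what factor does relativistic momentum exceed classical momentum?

p_rel = γmv, p_class = mv
Ratio = γ = 1/√(1 - 0.834²) = 1.812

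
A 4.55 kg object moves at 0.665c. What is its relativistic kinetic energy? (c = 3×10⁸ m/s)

γ = 1/√(1 - 0.665²) = 1.339
γ - 1 = 0.3390
KE = (γ-1)mc² = 0.3390 × 4.55 × (3×10⁸)² = 1.388×10¹⁷ J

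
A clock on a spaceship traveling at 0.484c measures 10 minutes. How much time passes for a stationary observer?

Proper time Δt₀ = 10 minutes
γ = 1/√(1 - 0.484²) = 1.143
Δt = γΔt₀ = 1.143 × 10 = 11.43 minutes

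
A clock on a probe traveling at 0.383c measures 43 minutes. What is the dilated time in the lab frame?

Proper time Δt₀ = 43 minutes
γ = 1/√(1 - 0.383²) = 1.0825
Δt = γΔt₀ = 1.0825 × 43 = 46.55 minutes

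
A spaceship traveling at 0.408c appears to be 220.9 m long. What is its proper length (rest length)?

Contracted length L = 220.9 m
γ = 1/√(1 - 0.408²) = 1.0953
L₀ = γL = 1.0953 × 220.9 = 242.0 m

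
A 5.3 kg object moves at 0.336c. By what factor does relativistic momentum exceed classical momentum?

p_rel = γmv, p_class = mv
Ratio = γ = 1/√(1 - 0.336²) = 1.062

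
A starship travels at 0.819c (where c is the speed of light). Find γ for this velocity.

v/c = 0.819, so (v/c)² = 0.670761
1 - (v/c)² = 0.329239
γ = 1/√(0.329239) = 1.743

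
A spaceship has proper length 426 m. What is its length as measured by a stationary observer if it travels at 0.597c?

Proper length L₀ = 426 m
γ = 1/√(1 - 0.597²) = 1.2465
L = L₀/γ = 426/1.2465 = 341.8 m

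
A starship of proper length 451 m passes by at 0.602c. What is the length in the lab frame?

Proper length L₀ = 451 m
γ = 1/√(1 - 0.602²) = 1.2524
L = L₀/γ = 451/1.2524 = 360.1 m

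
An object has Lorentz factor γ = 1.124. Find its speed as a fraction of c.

From γ = 1/√(1 - v²/c²):
1/γ² = 1/1.124² = 0.7915
v²/c² = 1 - 0.7915 = 0.2085
v/c = √(0.2085) = 0.4566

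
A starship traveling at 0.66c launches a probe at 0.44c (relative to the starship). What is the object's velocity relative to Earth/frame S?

u = (u' + v)/(1 + u'v/c²)
Numerator: 0.44 + 0.66 = 1.1
Denominator: 1 + 0.2904 = 1.2904
u = 1.1/1.2904 = 0.8524c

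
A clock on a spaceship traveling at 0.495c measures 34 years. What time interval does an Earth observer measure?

Proper time Δt₀ = 34 years
γ = 1/√(1 - 0.495²) = 1.151
Δt = γΔt₀ = 1.151 × 34 = 39.13 years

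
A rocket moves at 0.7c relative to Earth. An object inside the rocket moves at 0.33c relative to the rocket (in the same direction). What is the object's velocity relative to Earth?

u = (u' + v)/(1 + u'v/c²)
Numerator: 0.33 + 0.7 = 1.03
Denominator: 1 + 0.231 = 1.231
u = 1.03/1.231 = 0.8367c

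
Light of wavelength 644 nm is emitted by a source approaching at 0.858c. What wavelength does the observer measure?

β = 0.858
Wavelength Doppler factor = √(0.142/1.858) = √(0.076426) = 0.27645
λ_obs = 644 × 0.27645 = 178.0 nm (blueshift)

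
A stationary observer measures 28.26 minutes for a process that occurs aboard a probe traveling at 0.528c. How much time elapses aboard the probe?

Dilated time Δt = 28.26 minutes
γ = 1/√(1 - 0.528²) = 1.1775
Δt₀ = Δt/γ = 28.26/1.1775 = 24.00 minutes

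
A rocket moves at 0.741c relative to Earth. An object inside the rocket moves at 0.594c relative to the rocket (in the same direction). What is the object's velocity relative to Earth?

u = (u' + v)/(1 + u'v/c²)
Numerator: 0.594 + 0.741 = 1.335
Denominator: 1 + 0.440154 = 1.440154
u = 1.335/1.440154 = 0.9270c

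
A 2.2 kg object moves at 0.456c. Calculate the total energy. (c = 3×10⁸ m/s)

γ = 1/√(1 - 0.456²) = 1.1236
mc² = 2.2 × (3×10⁸)² = 1.980×10¹⁷ J
E = γmc² = 1.1236 × 1.980×10¹⁷ = 2.225×10¹⁷ J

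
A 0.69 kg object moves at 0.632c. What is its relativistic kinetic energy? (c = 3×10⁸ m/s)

γ = 1/√(1 - 0.632²) = 1.2904
γ - 1 = 0.2904
KE = (γ-1)mc² = 0.2904 × 0.69 × (3×10⁸)² = 1.803×10¹⁶ J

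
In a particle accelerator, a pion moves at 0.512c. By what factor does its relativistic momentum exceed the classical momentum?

p_rel = γmv, p_class = mv
Ratio = γ = 1/√(1 - 0.512²)
= 1/√(0.737856) = 1.164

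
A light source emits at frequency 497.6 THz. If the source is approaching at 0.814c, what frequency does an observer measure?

β = v/c = 0.814
(1+β)/(1-β) = 1.814/0.186 = 9.753
Doppler factor = √(9.753) = 3.123
f_obs = 497.6 × 3.123 = 1554 THz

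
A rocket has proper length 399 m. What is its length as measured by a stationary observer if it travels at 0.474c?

Proper length L₀ = 399 m
γ = 1/√(1 - 0.474²) = 1.1357
L = L₀/γ = 399/1.1357 = 351.3 m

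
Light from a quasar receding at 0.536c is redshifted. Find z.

β = 0.536
(1+β)/(1-β) = 1.536/0.464 = 3.3103
√(3.3103) = 1.8194
z = 1.8194 - 1 = 0.8194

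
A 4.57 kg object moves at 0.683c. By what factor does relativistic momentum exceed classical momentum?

p_rel = γmv, p_class = mv
Ratio = γ = 1/√(1 - 0.683²) = 1.369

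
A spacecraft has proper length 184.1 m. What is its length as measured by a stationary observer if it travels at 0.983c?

Proper length L₀ = 184.1 m
γ = 1/√(1 - 0.983²) = 5.446
L = L₀/γ = 184.1/5.446 = 33.80 m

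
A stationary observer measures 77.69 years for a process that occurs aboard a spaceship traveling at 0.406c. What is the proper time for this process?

Dilated time Δt = 77.69 years
γ = 1/√(1 - 0.406²) = 1.0942
Δt₀ = Δt/γ = 77.69/1.0942 = 71.00 years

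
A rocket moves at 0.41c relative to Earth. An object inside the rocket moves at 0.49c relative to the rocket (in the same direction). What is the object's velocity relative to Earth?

u = (u' + v)/(1 + u'v/c²)
Numerator: 0.49 + 0.41 = 0.9
Denominator: 1 + 0.2009 = 1.2009
u = 0.9/1.2009 = 0.7494c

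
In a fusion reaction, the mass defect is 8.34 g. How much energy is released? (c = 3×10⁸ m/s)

Convert mass defect: Δm = 8.34 g = 0.00834 kg
E = Δm·c² = 0.00834 × (3×10⁸)²
= 0.00834 × 9×10¹⁶ = 7.506×10¹⁴ J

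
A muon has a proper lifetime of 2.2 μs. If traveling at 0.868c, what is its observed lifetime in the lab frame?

Proper lifetime τ₀ = 2.2 μs
γ = 1/√(1 - 0.868²) = 2.0138
τ = γτ₀ = 2.0138 × 2.2 μs = 4.430 μs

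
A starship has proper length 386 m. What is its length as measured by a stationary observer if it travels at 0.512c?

Proper length L₀ = 386 m
γ = 1/√(1 - 0.512²) = 1.164
L = L₀/γ = 386/1.164 = 331.6 m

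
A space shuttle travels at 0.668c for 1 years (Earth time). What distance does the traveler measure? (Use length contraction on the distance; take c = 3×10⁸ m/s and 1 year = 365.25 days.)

Earth distance: d = v × t = 0.668c × 1 yr = 6.3241×10¹⁵ m
γ = 1.3438
d' = d/γ = 6.3241×10¹⁵/1.3438 = 4.706×10¹⁵ m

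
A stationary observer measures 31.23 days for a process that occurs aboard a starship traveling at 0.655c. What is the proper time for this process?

Dilated time Δt = 31.23 days
γ = 1/√(1 - 0.655²) = 1.3234
Δt₀ = Δt/γ = 31.23/1.3234 = 23.60 days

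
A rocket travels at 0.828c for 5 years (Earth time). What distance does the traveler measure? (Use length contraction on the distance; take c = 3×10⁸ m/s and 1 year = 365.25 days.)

Earth distance: d = v × t = 0.828c × 5 yr = 3.919×10¹⁶ m
γ = 1.783
d' = d/γ = 3.919×10¹⁶/1.783 = 2.198×10¹⁶ m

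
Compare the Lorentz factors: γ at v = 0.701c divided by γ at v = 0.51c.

γ₁ = 1/√(1 - 0.701²) = 1.402
γ₂ = 1/√(1 - 0.51²) = 1.163
γ₁/γ₂ = 1.402/1.163 = 1.206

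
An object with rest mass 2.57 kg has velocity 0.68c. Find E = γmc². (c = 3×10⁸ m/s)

γ = 1/√(1 - 0.68²) = 1.364
mc² = 2.57 × (3×10⁸)² = 2.313×10¹⁷ J
E = γmc² = 1.364 × 2.313×10¹⁷ = 3.155×10¹⁷ J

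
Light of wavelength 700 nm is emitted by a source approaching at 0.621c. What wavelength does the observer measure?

β = 0.621
Wavelength Doppler factor = √(0.379/1.621) = √(0.2338) = 0.4835
λ_obs = 700 × 0.4835 = 338.5 nm (blueshift)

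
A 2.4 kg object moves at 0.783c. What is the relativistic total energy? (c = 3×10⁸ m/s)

γ = 1/√(1 - 0.783²) = 1.608
mc² = 2.4 × (3×10⁸)² = 2.160×10¹⁷ J
E = γmc² = 1.608 × 2.160×10¹⁷ = 3.473×10¹⁷ J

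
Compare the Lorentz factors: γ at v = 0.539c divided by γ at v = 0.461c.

γ₁ = 1/√(1 - 0.539²) = 1.1872
γ₂ = 1/√(1 - 0.461²) = 1.1269
γ₁/γ₂ = 1.1872/1.1269 = 1.054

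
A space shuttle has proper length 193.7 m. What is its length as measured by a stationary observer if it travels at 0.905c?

Proper length L₀ = 193.7 m
γ = 1/√(1 - 0.905²) = 2.3507
L = L₀/γ = 193.7/2.3507 = 82.40 m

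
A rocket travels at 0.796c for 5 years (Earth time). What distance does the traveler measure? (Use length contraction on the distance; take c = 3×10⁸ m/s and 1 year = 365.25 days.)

Earth distance: d = v × t = 0.796c × 5 yr = 3.768×10¹⁶ m
γ = 1.652
d' = d/γ = 3.768×10¹⁶/1.652 = 2.281×10¹⁶ m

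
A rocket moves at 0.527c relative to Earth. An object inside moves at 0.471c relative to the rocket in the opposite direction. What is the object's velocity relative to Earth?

Object's velocity in rocket frame is u' = -0.471c
u = (u' + v)/(1 + u'v/c²) = (v - 0.471)/(1 - 0.471·v/c²)
Numerator: 0.527 - 0.471 = 0.056
Denominator: 1 - 0.248217 = 0.751783
u = 0.056/0.751783 = 0.07449c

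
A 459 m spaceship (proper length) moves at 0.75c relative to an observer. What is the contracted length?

Proper length L₀ = 459 m
γ = 1/√(1 - 0.75²) = 1.512
L = L₀/γ = 459/1.512 = 303.6 m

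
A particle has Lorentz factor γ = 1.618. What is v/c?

From γ = 1/√(1 - v²/c²):
1/γ² = 1/1.618² = 0.3820
v²/c² = 1 - 0.3820 = 0.6180
v/c = √(0.6180) = 0.7861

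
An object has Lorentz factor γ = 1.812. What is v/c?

From γ = 1/√(1 - v²/c²):
1/γ² = 1/1.812² = 0.3046
v²/c² = 1 - 0.3046 = 0.6954
v/c = √(0.6954) = 0.8339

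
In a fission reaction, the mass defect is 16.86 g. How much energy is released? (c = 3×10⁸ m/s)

Convert mass defect: Δm = 16.86 g = 0.01686 kg
E = Δm·c² = 0.01686 × (3×10⁸)²
= 0.01686 × 9×10¹⁶ = 1.517×10¹⁵ J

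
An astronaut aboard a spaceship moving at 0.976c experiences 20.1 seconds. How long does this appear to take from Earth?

Proper time Δt₀ = 20.1 seconds
γ = 1/√(1 - 0.976²) = 4.592
Δt = γΔt₀ = 4.592 × 20.1 = 92.30 seconds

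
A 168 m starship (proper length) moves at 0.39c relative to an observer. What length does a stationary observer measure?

Proper length L₀ = 168 m
γ = 1/√(1 - 0.39²) = 1.086
L = L₀/γ = 168/1.086 = 154.7 m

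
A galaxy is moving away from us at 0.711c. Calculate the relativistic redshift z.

β = 0.711
(1+β)/(1-β) = 1.711/0.289 = 5.920
√(5.920) = 2.433
z = 2.433 - 1 = 1.433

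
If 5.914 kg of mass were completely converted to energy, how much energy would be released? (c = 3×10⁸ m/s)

Using E = mc²:
c² = (3×10⁸)² = 9×10¹⁶ m²/s²
E = 5.914 × 9×10¹⁶ = 5.323×10¹⁷ J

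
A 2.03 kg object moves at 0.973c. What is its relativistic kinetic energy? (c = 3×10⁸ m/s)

γ = 1/√(1 - 0.973²) = 4.333
γ - 1 = 3.333
KE = (γ-1)mc² = 3.333 × 2.03 × (3×10⁸)² = 6.089×10¹⁷ J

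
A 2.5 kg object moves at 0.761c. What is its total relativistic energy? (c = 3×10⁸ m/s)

γ = 1/√(1 - 0.761²) = 1.5414
mc² = 2.5 × (3×10⁸)² = 2.250×10¹⁷ J
E = γmc² = 1.5414 × 2.250×10¹⁷ = 3.468×10¹⁷ J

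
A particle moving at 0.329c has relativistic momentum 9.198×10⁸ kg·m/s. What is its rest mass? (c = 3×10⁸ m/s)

γ = 1/√(1 - 0.329²) = 1.059
v = 0.329 × 3×10⁸ = 9.870×10⁷ m/s
m = p/(γv) = 9.198×10⁸/(1.059 × 9.870×10⁷) = 8.800 kg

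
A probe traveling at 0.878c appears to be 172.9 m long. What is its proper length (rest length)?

Contracted length L = 172.9 m
γ = 1/√(1 - 0.878²) = 2.089
L₀ = γL = 2.089 × 172.9 = 361.2 m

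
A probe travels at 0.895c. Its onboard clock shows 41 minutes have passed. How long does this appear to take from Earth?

Proper time Δt₀ = 41 minutes
γ = 1/√(1 - 0.895²) = 2.2418
Δt = γΔt₀ = 2.2418 × 41 = 91.91 minutes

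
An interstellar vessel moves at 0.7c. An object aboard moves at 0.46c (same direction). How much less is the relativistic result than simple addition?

Classical: u' + v = 0.46 + 0.7 = 1.16c
Relativistic: u = (0.46 + 0.7)/(1 + 0.322) = 1.16/1.322 = 0.8775c
Difference: 1.16 - 0.8775 = 0.2825c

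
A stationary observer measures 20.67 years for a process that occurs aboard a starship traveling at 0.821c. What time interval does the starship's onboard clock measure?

Dilated time Δt = 20.67 years
γ = 1/√(1 - 0.821²) = 1.752
Δt₀ = Δt/γ = 20.67/1.752 = 11.80 years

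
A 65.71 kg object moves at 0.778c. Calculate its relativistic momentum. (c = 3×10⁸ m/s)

γ = 1/√(1 - 0.778²) = 1.5917
v = 0.778 × 3×10⁸ = 2.334×10⁸ m/s
p = γmv = 1.5917 × 65.71 × 2.334×10⁸ = 2.441×10¹⁰ kg·m/s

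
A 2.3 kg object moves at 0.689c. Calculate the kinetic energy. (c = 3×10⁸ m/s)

γ = 1/√(1 - 0.689²) = 1.37976
γ - 1 = 0.37976
KE = (γ-1)mc² = 0.37976 × 2.3 × (3×10⁸)² = 7.861×10¹⁶ J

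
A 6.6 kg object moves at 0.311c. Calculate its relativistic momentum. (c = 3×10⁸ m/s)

γ = 1/√(1 - 0.311²) = 1.0522
v = 0.311 × 3×10⁸ = 9.330×10⁷ m/s
p = γmv = 1.0522 × 6.6 × 9.330×10⁷ = 6.479×10⁸ kg·m/s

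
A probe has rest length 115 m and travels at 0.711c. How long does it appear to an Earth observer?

Proper length L₀ = 115 m
γ = 1/√(1 - 0.711²) = 1.422
L = L₀/γ = 115/1.422 = 80.87 m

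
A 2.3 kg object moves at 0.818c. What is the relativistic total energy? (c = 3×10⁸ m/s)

γ = 1/√(1 - 0.818²) = 1.7385
mc² = 2.3 × (3×10⁸)² = 2.070×10¹⁷ J
E = γmc² = 1.7385 × 2.070×10¹⁷ = 3.599×10¹⁷ J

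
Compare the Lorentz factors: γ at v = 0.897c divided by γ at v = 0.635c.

γ₁ = 1/√(1 - 0.897²) = 2.262
γ₂ = 1/√(1 - 0.635²) = 1.294
γ₁/γ₂ = 2.262/1.294 = 1.748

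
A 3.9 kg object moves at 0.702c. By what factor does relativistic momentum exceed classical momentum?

p_rel = γmv, p_class = mv
Ratio = γ = 1/√(1 - 0.702²) = 1.404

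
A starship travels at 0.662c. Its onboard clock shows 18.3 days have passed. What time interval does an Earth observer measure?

Proper time Δt₀ = 18.3 days
γ = 1/√(1 - 0.662²) = 1.3342
Δt = γΔt₀ = 1.3342 × 18.3 = 24.42 days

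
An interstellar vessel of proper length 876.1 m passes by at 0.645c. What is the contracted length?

Proper length L₀ = 876.1 m
γ = 1/√(1 - 0.645²) = 1.3086
L = L₀/γ = 876.1/1.3086 = 669.5 m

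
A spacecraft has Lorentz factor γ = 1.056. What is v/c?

From γ = 1/√(1 - v²/c²):
1/γ² = 1/1.056² = 0.89675
v²/c² = 1 - 0.89675 = 0.10325
v/c = √(0.10325) = 0.3213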